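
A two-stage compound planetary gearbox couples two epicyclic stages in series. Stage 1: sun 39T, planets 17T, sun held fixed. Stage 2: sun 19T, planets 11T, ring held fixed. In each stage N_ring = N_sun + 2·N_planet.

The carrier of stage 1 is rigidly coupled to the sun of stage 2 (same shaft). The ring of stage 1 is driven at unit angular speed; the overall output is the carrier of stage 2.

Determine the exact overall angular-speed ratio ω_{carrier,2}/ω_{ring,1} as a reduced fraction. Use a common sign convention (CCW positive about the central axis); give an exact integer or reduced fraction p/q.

Stage 1: N_ring = 39 + 2·17 = 73
Stage 1: 39(ω_s−ω_c) = −73(ω_r−ω_c),  ω_s=0, ω_r=1
Stage 1: 39(0−ω_c) = −73(1−ω_c)  ⇒  112ω_c = 73  ⇒  ω_c = 73/112
  ⇒ ω_c¹/ω_r¹ = 73/112
Stage 2: N_ring = 19 + 2·11 = 41
Stage 2: 19(ω_s−ω_c) = −41(ω_r−ω_c),  ω_r=0, ω_s=1
Stage 2: 19(1−ω_c) = −41(0−ω_c)  ⇒  60ω_c = 19  ⇒  ω_c = 19/60
  ⇒ ω_c²/ω_s² = 19/60
Coupling ω_s² = ω_c¹ ⇒ overall = 73/112 × 19/60 = 1387/6720

1387/6720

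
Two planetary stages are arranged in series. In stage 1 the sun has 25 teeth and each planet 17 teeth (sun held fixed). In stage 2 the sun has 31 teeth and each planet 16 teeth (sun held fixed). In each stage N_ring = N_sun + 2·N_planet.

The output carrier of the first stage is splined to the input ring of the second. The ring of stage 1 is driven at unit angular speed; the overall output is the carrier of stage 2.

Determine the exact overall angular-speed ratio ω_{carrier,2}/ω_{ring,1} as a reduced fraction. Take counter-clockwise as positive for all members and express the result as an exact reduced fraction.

Stage 1: N_ring = 25 + 2·17 = 59
Stage 1: 25(ω_s−ω_c) = −59(ω_r−ω_c),  ω_s=0, ω_r=1
Stage 1: 25(0−ω_c) = −59(1−ω_c)  ⇒  84ω_c = 59  ⇒  ω_c = 59/84
  ⇒ ω_c¹/ω_r¹ = 59/84
Stage 2: N_ring = 31 + 2·16 = 63
Stage 2: 31(ω_s−ω_c) = −63(ω_r−ω_c),  ω_s=0, ω_r=1
Stage 2: 31(0−ω_c) = −63(1−ω_c)  ⇒  94ω_c = 63  ⇒  ω_c = 63/94
  ⇒ ω_c²/ω_r² = 63/94
Coupling ω_r² = ω_c¹ ⇒ overall = 59/84 × 63/94 = 177/376

177/376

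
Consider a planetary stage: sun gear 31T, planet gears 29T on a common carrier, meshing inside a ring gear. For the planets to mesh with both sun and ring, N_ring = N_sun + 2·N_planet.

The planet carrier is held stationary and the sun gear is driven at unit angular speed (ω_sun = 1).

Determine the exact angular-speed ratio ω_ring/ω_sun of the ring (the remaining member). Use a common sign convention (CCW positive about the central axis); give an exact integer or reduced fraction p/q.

-31/89

N_ring = 31 + 2·29 = 89
31(ω_s−ω_c) = −89(ω_r−ω_c),  ω_c=0, ω_s=1
ω_r = 0 − (31/89)(1−0) = -31/89
ω_r/ω_s = -31/89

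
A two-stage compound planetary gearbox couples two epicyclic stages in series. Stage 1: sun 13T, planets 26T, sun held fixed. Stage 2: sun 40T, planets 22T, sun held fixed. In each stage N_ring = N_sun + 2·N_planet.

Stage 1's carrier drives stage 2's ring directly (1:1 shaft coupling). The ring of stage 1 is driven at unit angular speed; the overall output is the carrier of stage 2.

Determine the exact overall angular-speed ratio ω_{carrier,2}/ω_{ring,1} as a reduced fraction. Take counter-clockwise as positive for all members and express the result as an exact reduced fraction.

Stage 1: N_ring = 13 + 2·26 = 65
Stage 1: 13(ω_s−ω_c) = −65(ω_r−ω_c),  ω_s=0, ω_r=1
Stage 1: 13(0−ω_c) = −65(1−ω_c)  ⇒  78ω_c = 65  ⇒  ω_c = 5/6
  ⇒ ω_c¹/ω_r¹ = 5/6
Stage 2: N_ring = 40 + 2·22 = 84
Stage 2: 40(ω_s−ω_c) = −84(ω_r−ω_c),  ω_s=0, ω_r=1
Stage 2: 40(0−ω_c) = −84(1−ω_c)  ⇒  124ω_c = 84  ⇒  ω_c = 21/31
  ⇒ ω_c²/ω_r² = 21/31
Coupling ω_r² = ω_c¹ ⇒ overall = 5/6 × 21/31 = 35/62

35/62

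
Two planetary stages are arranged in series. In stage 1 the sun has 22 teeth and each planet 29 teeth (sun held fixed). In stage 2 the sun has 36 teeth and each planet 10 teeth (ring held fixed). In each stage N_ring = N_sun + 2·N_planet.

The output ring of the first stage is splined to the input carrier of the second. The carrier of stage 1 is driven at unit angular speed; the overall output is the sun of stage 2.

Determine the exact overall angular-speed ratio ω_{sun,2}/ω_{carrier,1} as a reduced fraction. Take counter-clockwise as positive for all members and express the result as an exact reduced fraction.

391/120

Stage 1: N_ring = 22 + 2·29 = 80
Stage 1: 22(ω_s−ω_c) = −80(ω_r−ω_c),  ω_s=0, ω_c=1
Stage 1: ω_r = 1 − (22/80)(0−1) = 51/40
  ⇒ ω_r¹/ω_c¹ = 51/40
Stage 2: N_ring = 36 + 2·10 = 56
Stage 2: 36(ω_s−ω_c) = −56(ω_r−ω_c),  ω_r=0, ω_c=1
Stage 2: ω_s = 1 − (56/36)(0−1) = 23/9
  ⇒ ω_s²/ω_c² = 23/9
Coupling ω_c² = ω_r¹ ⇒ overall = 51/40 × 23/9 = 391/120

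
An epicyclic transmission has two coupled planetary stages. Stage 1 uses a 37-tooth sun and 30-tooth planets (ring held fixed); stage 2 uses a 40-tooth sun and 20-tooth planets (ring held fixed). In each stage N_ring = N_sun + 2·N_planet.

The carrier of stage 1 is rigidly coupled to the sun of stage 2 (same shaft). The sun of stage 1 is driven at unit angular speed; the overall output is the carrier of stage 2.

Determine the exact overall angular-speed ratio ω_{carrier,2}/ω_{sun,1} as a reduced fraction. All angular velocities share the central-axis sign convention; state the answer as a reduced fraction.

37/402

Stage 1: N_ring = 37 + 2·30 = 97
Stage 1: 37(ω_s−ω_c) = −97(ω_r−ω_c),  ω_r=0, ω_s=1
Stage 1: 37(1−ω_c) = −97(0−ω_c)  ⇒  134ω_c = 37  ⇒  ω_c = 37/134
  ⇒ ω_c¹/ω_s¹ = 37/134
Stage 2: N_ring = 40 + 2·20 = 80
Stage 2: 40(ω_s−ω_c) = −80(ω_r−ω_c),  ω_r=0, ω_s=1
Stage 2: 40(1−ω_c) = −80(0−ω_c)  ⇒  120ω_c = 40  ⇒  ω_c = 1/3
  ⇒ ω_c²/ω_s² = 1/3
Coupling ω_s² = ω_c¹ ⇒ overall = 37/134 × 1/3 = 37/402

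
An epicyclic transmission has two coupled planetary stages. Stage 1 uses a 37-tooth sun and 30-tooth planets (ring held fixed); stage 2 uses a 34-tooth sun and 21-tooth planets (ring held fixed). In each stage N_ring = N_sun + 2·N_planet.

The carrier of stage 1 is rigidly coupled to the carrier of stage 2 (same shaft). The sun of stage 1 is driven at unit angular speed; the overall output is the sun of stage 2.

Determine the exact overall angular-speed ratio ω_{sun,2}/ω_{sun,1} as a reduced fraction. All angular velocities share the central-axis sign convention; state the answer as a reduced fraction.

2035/2278

Stage 1: N_ring = 37 + 2·30 = 97
Stage 1: 37(ω_s−ω_c) = −97(ω_r−ω_c),  ω_r=0, ω_s=1
Stage 1: 37(1−ω_c) = −97(0−ω_c)  ⇒  134ω_c = 37  ⇒  ω_c = 37/134
  ⇒ ω_c¹/ω_s¹ = 37/134
Stage 2: N_ring = 34 + 2·21 = 76
Stage 2: 34(ω_s−ω_c) = −76(ω_r−ω_c),  ω_r=0, ω_c=1
Stage 2: ω_s = 1 − (76/34)(0−1) = 55/17
  ⇒ ω_s²/ω_c² = 55/17
Coupling ω_c² = ω_c¹ ⇒ overall = 37/134 × 55/17 = 2035/2278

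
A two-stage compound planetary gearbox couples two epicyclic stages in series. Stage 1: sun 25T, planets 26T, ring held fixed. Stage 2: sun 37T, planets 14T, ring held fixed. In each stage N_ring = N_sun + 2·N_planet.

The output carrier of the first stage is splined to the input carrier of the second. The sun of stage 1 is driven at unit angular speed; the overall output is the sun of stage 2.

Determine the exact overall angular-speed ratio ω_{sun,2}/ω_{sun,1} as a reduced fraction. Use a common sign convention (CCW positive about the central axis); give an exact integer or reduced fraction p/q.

Stage 1: N_ring = 25 + 2·26 = 77
Stage 1: 25(ω_s−ω_c) = −77(ω_r−ω_c),  ω_r=0, ω_s=1
Stage 1: 25(1−ω_c) = −77(0−ω_c)  ⇒  102ω_c = 25  ⇒  ω_c = 25/102
  ⇒ ω_c¹/ω_s¹ = 25/102
Stage 2: N_ring = 37 + 2·14 = 65
Stage 2: 37(ω_s−ω_c) = −65(ω_r−ω_c),  ω_r=0, ω_c=1
Stage 2: ω_s = 1 − (65/37)(0−1) = 102/37
  ⇒ ω_s²/ω_c² = 102/37
Coupling ω_c² = ω_c¹ ⇒ overall = 25/102 × 102/37 = 25/37

25/37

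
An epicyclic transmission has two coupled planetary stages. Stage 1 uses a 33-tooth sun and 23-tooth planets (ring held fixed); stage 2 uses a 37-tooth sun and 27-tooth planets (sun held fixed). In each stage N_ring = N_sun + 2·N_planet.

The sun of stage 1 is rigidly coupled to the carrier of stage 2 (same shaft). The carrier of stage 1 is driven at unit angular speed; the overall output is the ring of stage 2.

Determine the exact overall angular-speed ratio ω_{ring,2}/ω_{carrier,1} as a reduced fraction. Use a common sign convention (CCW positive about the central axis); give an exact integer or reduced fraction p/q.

2048/429

Stage 1: N_ring = 33 + 2·23 = 79
Stage 1: 33(ω_s−ω_c) = −79(ω_r−ω_c),  ω_r=0, ω_c=1
Stage 1: ω_s = 1 − (79/33)(0−1) = 112/33
  ⇒ ω_s¹/ω_c¹ = 112/33
Stage 2: N_ring = 37 + 2·27 = 91
Stage 2: 37(ω_s−ω_c) = −91(ω_r−ω_c),  ω_s=0, ω_c=1
Stage 2: ω_r = 1 − (37/91)(0−1) = 128/91
  ⇒ ω_r²/ω_c² = 128/91
Coupling ω_c² = ω_s¹ ⇒ overall = 112/33 × 128/91 = 2048/429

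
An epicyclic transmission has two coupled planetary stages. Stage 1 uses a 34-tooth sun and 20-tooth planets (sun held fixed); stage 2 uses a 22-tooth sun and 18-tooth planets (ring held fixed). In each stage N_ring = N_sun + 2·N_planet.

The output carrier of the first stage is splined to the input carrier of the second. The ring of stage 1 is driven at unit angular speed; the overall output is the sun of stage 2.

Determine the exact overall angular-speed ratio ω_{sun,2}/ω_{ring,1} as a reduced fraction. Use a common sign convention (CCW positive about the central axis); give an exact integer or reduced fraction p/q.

Stage 1: N_ring = 34 + 2·20 = 74
Stage 1: 34(ω_s−ω_c) = −74(ω_r−ω_c),  ω_s=0, ω_r=1
Stage 1: 34(0−ω_c) = −74(1−ω_c)  ⇒  108ω_c = 74  ⇒  ω_c = 37/54
  ⇒ ω_c¹/ω_r¹ = 37/54
Stage 2: N_ring = 22 + 2·18 = 58
Stage 2: 22(ω_s−ω_c) = −58(ω_r−ω_c),  ω_r=0, ω_c=1
Stage 2: ω_s = 1 − (58/22)(0−1) = 40/11
  ⇒ ω_s²/ω_c² = 40/11
Coupling ω_c² = ω_c¹ ⇒ overall = 37/54 × 40/11 = 740/297

740/297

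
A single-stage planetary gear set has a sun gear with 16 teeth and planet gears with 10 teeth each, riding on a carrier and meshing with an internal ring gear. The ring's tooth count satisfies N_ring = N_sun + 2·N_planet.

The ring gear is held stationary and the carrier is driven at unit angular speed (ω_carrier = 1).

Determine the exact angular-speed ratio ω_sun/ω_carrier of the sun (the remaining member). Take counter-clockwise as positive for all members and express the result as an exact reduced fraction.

N_ring = 16 + 2·10 = 36
16(ω_s−ω_c) = −36(ω_r−ω_c),  ω_r=0, ω_c=1
ω_s = 1 − (36/16)(0−1) = 13/4
ω_s/ω_c = 13/4

13/4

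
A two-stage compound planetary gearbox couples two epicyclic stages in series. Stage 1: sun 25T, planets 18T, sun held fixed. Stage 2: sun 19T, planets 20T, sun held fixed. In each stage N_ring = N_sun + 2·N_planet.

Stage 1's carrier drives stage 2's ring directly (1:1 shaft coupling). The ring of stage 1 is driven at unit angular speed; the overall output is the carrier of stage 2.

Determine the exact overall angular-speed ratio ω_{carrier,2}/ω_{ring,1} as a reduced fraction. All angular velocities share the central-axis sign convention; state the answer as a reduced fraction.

Stage 1: N_ring = 25 + 2·18 = 61
Stage 1: 25(ω_s−ω_c) = −61(ω_r−ω_c),  ω_s=0, ω_r=1
Stage 1: 25(0−ω_c) = −61(1−ω_c)  ⇒  86ω_c = 61  ⇒  ω_c = 61/86
  ⇒ ω_c¹/ω_r¹ = 61/86
Stage 2: N_ring = 19 + 2·20 = 59
Stage 2: 19(ω_s−ω_c) = −59(ω_r−ω_c),  ω_s=0, ω_r=1
Stage 2: 19(0−ω_c) = −59(1−ω_c)  ⇒  78ω_c = 59  ⇒  ω_c = 59/78
  ⇒ ω_c²/ω_r² = 59/78
Coupling ω_r² = ω_c¹ ⇒ overall = 61/86 × 59/78 = 3599/6708

3599/6708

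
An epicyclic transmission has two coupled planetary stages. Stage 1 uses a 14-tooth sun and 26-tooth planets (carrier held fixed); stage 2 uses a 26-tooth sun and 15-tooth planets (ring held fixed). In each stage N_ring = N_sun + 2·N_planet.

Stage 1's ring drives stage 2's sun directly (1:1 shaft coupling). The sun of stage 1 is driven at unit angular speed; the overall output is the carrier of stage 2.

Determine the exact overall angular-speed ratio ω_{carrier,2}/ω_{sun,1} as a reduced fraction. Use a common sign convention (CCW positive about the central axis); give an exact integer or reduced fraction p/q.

-91/1353

Stage 1: N_ring = 14 + 2·26 = 66
Stage 1: 14(ω_s−ω_c) = −66(ω_r−ω_c),  ω_c=0, ω_s=1
Stage 1: ω_r = 0 − (14/66)(1−0) = -7/33
  ⇒ ω_r¹/ω_s¹ = -7/33
Stage 2: N_ring = 26 + 2·15 = 56
Stage 2: 26(ω_s−ω_c) = −56(ω_r−ω_c),  ω_r=0, ω_s=1
Stage 2: 26(1−ω_c) = −56(0−ω_c)  ⇒  82ω_c = 26  ⇒  ω_c = 13/41
  ⇒ ω_c²/ω_s² = 13/41
Coupling ω_s² = ω_r¹ ⇒ overall = -7/33 × 13/41 = -91/1353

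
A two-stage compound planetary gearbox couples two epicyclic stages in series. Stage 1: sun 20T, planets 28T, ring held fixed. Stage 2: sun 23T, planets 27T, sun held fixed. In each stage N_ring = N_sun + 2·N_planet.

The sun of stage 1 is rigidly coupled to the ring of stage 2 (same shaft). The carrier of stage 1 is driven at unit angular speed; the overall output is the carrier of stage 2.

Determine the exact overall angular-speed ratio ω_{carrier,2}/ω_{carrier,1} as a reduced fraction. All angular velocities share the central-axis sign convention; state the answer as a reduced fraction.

462/125

Stage 1: N_ring = 20 + 2·28 = 76
Stage 1: 20(ω_s−ω_c) = −76(ω_r−ω_c),  ω_r=0, ω_c=1
Stage 1: ω_s = 1 − (76/20)(0−1) = 24/5
  ⇒ ω_s¹/ω_c¹ = 24/5
Stage 2: N_ring = 23 + 2·27 = 77
Stage 2: 23(ω_s−ω_c) = −77(ω_r−ω_c),  ω_s=0, ω_r=1
Stage 2: 23(0−ω_c) = −77(1−ω_c)  ⇒  100ω_c = 77  ⇒  ω_c = 77/100
  ⇒ ω_c²/ω_r² = 77/100
Coupling ω_r² = ω_s¹ ⇒ overall = 24/5 × 77/100 = 462/125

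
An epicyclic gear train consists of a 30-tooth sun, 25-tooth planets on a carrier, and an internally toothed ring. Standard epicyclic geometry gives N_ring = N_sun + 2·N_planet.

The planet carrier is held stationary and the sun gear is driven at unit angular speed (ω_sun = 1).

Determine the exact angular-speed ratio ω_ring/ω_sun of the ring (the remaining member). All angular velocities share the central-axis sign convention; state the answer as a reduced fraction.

-3/8

N_ring = 30 + 2·25 = 80
30(ω_s−ω_c) = −80(ω_r−ω_c),  ω_c=0, ω_s=1
ω_r = 0 − (30/80)(1−0) = -3/8
ω_r/ω_s = -3/8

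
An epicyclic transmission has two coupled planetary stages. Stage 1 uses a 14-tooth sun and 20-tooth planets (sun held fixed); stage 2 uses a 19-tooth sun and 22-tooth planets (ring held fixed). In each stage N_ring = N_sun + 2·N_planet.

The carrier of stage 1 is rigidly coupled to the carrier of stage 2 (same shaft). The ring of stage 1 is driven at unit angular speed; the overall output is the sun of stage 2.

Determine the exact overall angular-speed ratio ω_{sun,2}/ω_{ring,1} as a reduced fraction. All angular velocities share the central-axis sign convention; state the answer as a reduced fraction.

1107/323

Stage 1: N_ring = 14 + 2·20 = 54
Stage 1: 14(ω_s−ω_c) = −54(ω_r−ω_c),  ω_s=0, ω_r=1
Stage 1: 14(0−ω_c) = −54(1−ω_c)  ⇒  68ω_c = 54  ⇒  ω_c = 27/34
  ⇒ ω_c¹/ω_r¹ = 27/34
Stage 2: N_ring = 19 + 2·22 = 63
Stage 2: 19(ω_s−ω_c) = −63(ω_r−ω_c),  ω_r=0, ω_c=1
Stage 2: ω_s = 1 − (63/19)(0−1) = 82/19
  ⇒ ω_s²/ω_c² = 82/19
Coupling ω_c² = ω_c¹ ⇒ overall = 27/34 × 82/19 = 1107/323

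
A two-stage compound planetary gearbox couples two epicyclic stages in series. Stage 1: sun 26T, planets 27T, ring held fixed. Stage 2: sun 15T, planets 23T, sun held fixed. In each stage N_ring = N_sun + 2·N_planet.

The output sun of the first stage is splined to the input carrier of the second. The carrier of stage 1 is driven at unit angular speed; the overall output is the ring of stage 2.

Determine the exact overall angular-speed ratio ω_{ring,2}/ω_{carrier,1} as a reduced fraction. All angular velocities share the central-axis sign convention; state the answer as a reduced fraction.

4028/793

Stage 1: N_ring = 26 + 2·27 = 80
Stage 1: 26(ω_s−ω_c) = −80(ω_r−ω_c),  ω_r=0, ω_c=1
Stage 1: ω_s = 1 − (80/26)(0−1) = 53/13
  ⇒ ω_s¹/ω_c¹ = 53/13
Stage 2: N_ring = 15 + 2·23 = 61
Stage 2: 15(ω_s−ω_c) = −61(ω_r−ω_c),  ω_s=0, ω_c=1
Stage 2: ω_r = 1 − (15/61)(0−1) = 76/61
  ⇒ ω_r²/ω_c² = 76/61
Coupling ω_c² = ω_s¹ ⇒ overall = 53/13 × 76/61 = 4028/793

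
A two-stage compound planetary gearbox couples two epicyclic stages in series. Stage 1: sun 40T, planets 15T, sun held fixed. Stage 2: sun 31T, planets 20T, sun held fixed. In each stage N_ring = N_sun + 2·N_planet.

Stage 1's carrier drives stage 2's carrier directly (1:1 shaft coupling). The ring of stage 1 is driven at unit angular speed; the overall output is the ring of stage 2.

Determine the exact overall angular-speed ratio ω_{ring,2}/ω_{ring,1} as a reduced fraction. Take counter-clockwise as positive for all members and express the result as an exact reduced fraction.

714/781

Stage 1: N_ring = 40 + 2·15 = 70
Stage 1: 40(ω_s−ω_c) = −70(ω_r−ω_c),  ω_s=0, ω_r=1
Stage 1: 40(0−ω_c) = −70(1−ω_c)  ⇒  110ω_c = 70  ⇒  ω_c = 7/11
  ⇒ ω_c¹/ω_r¹ = 7/11
Stage 2: N_ring = 31 + 2·20 = 71
Stage 2: 31(ω_s−ω_c) = −71(ω_r−ω_c),  ω_s=0, ω_c=1
Stage 2: ω_r = 1 − (31/71)(0−1) = 102/71
  ⇒ ω_r²/ω_c² = 102/71
Coupling ω_c² = ω_c¹ ⇒ overall = 7/11 × 102/71 = 714/781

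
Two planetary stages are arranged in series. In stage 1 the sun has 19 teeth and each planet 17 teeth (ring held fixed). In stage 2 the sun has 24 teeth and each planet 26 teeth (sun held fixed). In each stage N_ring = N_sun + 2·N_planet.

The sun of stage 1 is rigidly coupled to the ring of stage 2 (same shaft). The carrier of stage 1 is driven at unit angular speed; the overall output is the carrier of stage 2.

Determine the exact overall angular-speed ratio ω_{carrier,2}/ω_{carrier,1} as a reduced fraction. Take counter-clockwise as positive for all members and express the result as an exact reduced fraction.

Stage 1: N_ring = 19 + 2·17 = 53
Stage 1: 19(ω_s−ω_c) = −53(ω_r−ω_c),  ω_r=0, ω_c=1
Stage 1: ω_s = 1 − (53/19)(0−1) = 72/19
  ⇒ ω_s¹/ω_c¹ = 72/19
Stage 2: N_ring = 24 + 2·26 = 76
Stage 2: 24(ω_s−ω_c) = −76(ω_r−ω_c),  ω_s=0, ω_r=1
Stage 2: 24(0−ω_c) = −76(1−ω_c)  ⇒  100ω_c = 76  ⇒  ω_c = 19/25
  ⇒ ω_c²/ω_r² = 19/25
Coupling ω_r² = ω_s¹ ⇒ overall = 72/19 × 19/25 = 72/25

72/25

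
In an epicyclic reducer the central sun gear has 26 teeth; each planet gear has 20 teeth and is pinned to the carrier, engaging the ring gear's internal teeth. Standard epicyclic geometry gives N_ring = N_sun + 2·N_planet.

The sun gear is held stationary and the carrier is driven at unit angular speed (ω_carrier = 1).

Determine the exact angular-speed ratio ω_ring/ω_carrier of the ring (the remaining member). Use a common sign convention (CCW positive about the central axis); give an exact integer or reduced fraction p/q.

46/33

N_ring = 26 + 2·20 = 66
26(ω_s−ω_c) = −66(ω_r−ω_c),  ω_s=0, ω_c=1
ω_r = 1 − (26/66)(0−1) = 46/33
ω_r/ω_c = 46/33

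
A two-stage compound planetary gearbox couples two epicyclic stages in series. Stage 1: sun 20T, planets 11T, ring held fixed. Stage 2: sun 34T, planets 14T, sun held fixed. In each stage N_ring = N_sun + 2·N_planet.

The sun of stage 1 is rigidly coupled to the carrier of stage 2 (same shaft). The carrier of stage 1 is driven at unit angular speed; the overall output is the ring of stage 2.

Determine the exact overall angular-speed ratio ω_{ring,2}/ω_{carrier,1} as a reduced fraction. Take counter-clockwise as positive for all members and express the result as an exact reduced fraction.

24/5

Stage 1: N_ring = 20 + 2·11 = 42
Stage 1: 20(ω_s−ω_c) = −42(ω_r−ω_c),  ω_r=0, ω_c=1
Stage 1: ω_s = 1 − (42/20)(0−1) = 31/10
  ⇒ ω_s¹/ω_c¹ = 31/10
Stage 2: N_ring = 34 + 2·14 = 62
Stage 2: 34(ω_s−ω_c) = −62(ω_r−ω_c),  ω_s=0, ω_c=1
Stage 2: ω_r = 1 − (34/62)(0−1) = 48/31
  ⇒ ω_r²/ω_c² = 48/31
Coupling ω_c² = ω_s¹ ⇒ overall = 31/10 × 48/31 = 24/5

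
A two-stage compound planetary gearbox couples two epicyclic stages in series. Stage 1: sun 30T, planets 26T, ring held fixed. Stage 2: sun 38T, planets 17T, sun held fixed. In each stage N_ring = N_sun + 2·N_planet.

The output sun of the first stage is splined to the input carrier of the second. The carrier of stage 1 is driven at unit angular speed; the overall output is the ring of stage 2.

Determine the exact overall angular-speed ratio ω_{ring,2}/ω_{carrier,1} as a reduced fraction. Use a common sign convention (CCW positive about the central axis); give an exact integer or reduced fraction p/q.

154/27

Stage 1: N_ring = 30 + 2·26 = 82
Stage 1: 30(ω_s−ω_c) = −82(ω_r−ω_c),  ω_r=0, ω_c=1
Stage 1: ω_s = 1 − (82/30)(0−1) = 56/15
  ⇒ ω_s¹/ω_c¹ = 56/15
Stage 2: N_ring = 38 + 2·17 = 72
Stage 2: 38(ω_s−ω_c) = −72(ω_r−ω_c),  ω_s=0, ω_c=1
Stage 2: ω_r = 1 − (38/72)(0−1) = 55/36
  ⇒ ω_r²/ω_c² = 55/36
Coupling ω_c² = ω_s¹ ⇒ overall = 56/15 × 55/36 = 154/27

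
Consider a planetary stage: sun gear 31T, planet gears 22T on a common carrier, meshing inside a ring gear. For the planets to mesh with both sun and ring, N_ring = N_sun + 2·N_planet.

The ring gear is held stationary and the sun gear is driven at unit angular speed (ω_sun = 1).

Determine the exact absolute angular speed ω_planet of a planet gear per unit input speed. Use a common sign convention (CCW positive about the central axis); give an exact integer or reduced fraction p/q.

N_ring = 31 + 2·22 = 75
31(ω_s−ω_c) = −75(ω_r−ω_c),  ω_r=0, ω_s=1
31(1−ω_c) = −75(0−ω_c)  ⇒  106ω_c = 31  ⇒  ω_c = 31/106
sun–planet: 31·(1−31/106) = −22·(ω_p−ω_c)  ⇒  ω_p−ω_c = −(31/22)·(75/106) = -2325/2332
ω_p = 31/106 − 2325/2332 = -31/44

-31/44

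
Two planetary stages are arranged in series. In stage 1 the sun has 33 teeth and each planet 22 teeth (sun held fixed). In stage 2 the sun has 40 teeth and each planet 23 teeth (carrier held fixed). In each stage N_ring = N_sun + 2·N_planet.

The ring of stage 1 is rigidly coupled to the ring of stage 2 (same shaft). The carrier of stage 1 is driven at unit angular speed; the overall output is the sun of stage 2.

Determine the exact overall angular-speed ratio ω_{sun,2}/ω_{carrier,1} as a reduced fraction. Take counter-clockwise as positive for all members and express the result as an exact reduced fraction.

Stage 1: N_ring = 33 + 2·22 = 77
Stage 1: 33(ω_s−ω_c) = −77(ω_r−ω_c),  ω_s=0, ω_c=1
Stage 1: ω_r = 1 − (33/77)(0−1) = 10/7
  ⇒ ω_r¹/ω_c¹ = 10/7
Stage 2: N_ring = 40 + 2·23 = 86
Stage 2: 40(ω_s−ω_c) = −86(ω_r−ω_c),  ω_c=0, ω_r=1
Stage 2: ω_s = 0 − (86/40)(1−0) = -43/20
  ⇒ ω_s²/ω_r² = -43/20
Coupling ω_r² = ω_r¹ ⇒ overall = 10/7 × -43/20 = -43/14

-43/14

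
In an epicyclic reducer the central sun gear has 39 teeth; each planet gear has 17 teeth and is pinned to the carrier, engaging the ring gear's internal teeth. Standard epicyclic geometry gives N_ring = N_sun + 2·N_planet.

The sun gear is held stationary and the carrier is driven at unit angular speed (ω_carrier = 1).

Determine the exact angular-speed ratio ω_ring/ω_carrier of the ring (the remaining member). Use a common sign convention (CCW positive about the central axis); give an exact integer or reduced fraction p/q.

N_ring = 39 + 2·17 = 73
39(ω_s−ω_c) = −73(ω_r−ω_c),  ω_s=0, ω_c=1
ω_r = 1 − (39/73)(0−1) = 112/73
ω_r/ω_c = 112/73

112/73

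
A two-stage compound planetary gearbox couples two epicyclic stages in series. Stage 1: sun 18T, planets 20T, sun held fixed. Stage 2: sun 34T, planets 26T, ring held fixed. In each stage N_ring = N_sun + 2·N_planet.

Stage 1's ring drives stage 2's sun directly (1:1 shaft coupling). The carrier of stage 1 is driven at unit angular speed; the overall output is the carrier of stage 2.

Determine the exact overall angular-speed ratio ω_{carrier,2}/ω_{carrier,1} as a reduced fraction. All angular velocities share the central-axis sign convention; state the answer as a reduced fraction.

Stage 1: N_ring = 18 + 2·20 = 58
Stage 1: 18(ω_s−ω_c) = −58(ω_r−ω_c),  ω_s=0, ω_c=1
Stage 1: ω_r = 1 − (18/58)(0−1) = 38/29
  ⇒ ω_r¹/ω_c¹ = 38/29
Stage 2: N_ring = 34 + 2·26 = 86
Stage 2: 34(ω_s−ω_c) = −86(ω_r−ω_c),  ω_r=0, ω_s=1
Stage 2: 34(1−ω_c) = −86(0−ω_c)  ⇒  120ω_c = 34  ⇒  ω_c = 17/60
  ⇒ ω_c²/ω_s² = 17/60
Coupling ω_s² = ω_r¹ ⇒ overall = 38/29 × 17/60 = 323/870

323/870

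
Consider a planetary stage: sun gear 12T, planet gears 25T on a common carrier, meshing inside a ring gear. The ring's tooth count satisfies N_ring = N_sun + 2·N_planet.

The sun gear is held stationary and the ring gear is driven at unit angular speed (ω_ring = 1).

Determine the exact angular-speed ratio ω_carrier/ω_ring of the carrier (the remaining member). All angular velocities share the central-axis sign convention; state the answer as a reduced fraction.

N_ring = 12 + 2·25 = 62
12(ω_s−ω_c) = −62(ω_r−ω_c),  ω_s=0, ω_r=1
12(0−ω_c) = −62(1−ω_c)  ⇒  74ω_c = 62  ⇒  ω_c = 31/37
ω_c/ω_r = 31/37

31/37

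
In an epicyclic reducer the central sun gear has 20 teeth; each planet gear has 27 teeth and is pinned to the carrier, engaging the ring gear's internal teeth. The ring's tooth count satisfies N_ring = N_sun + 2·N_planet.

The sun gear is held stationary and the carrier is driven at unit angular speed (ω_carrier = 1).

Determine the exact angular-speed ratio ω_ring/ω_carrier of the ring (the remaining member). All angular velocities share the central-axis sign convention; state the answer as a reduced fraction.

N_ring = 20 + 2·27 = 74
20(ω_s−ω_c) = −74(ω_r−ω_c),  ω_s=0, ω_c=1
ω_r = 1 − (20/74)(0−1) = 47/37
ω_r/ω_c = 47/37

47/37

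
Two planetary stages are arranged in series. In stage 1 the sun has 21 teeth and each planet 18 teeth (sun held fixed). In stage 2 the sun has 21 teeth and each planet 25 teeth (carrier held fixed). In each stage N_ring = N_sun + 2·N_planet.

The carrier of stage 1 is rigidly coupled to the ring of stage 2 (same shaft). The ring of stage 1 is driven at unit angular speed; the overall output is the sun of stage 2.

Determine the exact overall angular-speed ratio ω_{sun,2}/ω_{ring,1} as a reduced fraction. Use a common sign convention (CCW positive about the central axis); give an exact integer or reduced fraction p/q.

Stage 1: N_ring = 21 + 2·18 = 57
Stage 1: 21(ω_s−ω_c) = −57(ω_r−ω_c),  ω_s=0, ω_r=1
Stage 1: 21(0−ω_c) = −57(1−ω_c)  ⇒  78ω_c = 57  ⇒  ω_c = 19/26
  ⇒ ω_c¹/ω_r¹ = 19/26
Stage 2: N_ring = 21 + 2·25 = 71
Stage 2: 21(ω_s−ω_c) = −71(ω_r−ω_c),  ω_c=0, ω_r=1
Stage 2: ω_s = 0 − (71/21)(1−0) = -71/21
  ⇒ ω_s²/ω_r² = -71/21
Coupling ω_r² = ω_c¹ ⇒ overall = 19/26 × -71/21 = -1349/546

-1349/546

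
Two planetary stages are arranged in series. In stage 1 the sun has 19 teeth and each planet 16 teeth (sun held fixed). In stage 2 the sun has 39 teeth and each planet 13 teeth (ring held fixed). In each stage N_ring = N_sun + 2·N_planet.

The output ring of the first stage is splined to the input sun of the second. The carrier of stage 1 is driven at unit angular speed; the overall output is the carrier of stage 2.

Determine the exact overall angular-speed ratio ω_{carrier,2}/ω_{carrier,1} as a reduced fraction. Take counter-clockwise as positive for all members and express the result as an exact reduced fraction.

Stage 1: N_ring = 19 + 2·16 = 51
Stage 1: 19(ω_s−ω_c) = −51(ω_r−ω_c),  ω_s=0, ω_c=1
Stage 1: ω_r = 1 − (19/51)(0−1) = 70/51
  ⇒ ω_r¹/ω_c¹ = 70/51
Stage 2: N_ring = 39 + 2·13 = 65
Stage 2: 39(ω_s−ω_c) = −65(ω_r−ω_c),  ω_r=0, ω_s=1
Stage 2: 39(1−ω_c) = −65(0−ω_c)  ⇒  104ω_c = 39  ⇒  ω_c = 3/8
  ⇒ ω_c²/ω_s² = 3/8
Coupling ω_s² = ω_r¹ ⇒ overall = 70/51 × 3/8 = 35/68

35/68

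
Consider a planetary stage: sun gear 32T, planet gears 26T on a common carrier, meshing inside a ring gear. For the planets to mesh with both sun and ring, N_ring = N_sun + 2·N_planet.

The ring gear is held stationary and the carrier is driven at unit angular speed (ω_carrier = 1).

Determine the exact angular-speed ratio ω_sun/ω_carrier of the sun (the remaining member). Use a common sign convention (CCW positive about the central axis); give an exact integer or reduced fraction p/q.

29/8

N_ring = 32 + 2·26 = 84
32(ω_s−ω_c) = −84(ω_r−ω_c),  ω_r=0, ω_c=1
ω_s = 1 − (84/32)(0−1) = 29/8
ω_s/ω_c = 29/8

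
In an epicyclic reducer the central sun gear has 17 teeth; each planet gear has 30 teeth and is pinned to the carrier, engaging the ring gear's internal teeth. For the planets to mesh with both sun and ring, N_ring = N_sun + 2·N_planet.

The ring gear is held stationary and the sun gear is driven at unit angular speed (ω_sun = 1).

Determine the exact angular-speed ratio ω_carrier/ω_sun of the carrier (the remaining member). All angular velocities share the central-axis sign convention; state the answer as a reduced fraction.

17/94

N_ring = 17 + 2·30 = 77
17(ω_s−ω_c) = −77(ω_r−ω_c),  ω_r=0, ω_s=1
17(1−ω_c) = −77(0−ω_c)  ⇒  94ω_c = 17  ⇒  ω_c = 17/94
ω_c/ω_s = 17/94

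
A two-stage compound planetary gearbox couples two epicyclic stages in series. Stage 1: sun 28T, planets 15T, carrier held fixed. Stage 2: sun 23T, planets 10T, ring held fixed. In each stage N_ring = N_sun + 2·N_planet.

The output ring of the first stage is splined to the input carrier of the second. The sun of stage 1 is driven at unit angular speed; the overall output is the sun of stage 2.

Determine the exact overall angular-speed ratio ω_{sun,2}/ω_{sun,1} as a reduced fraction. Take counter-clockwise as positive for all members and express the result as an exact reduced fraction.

-924/667

Stage 1: N_ring = 28 + 2·15 = 58
Stage 1: 28(ω_s−ω_c) = −58(ω_r−ω_c),  ω_c=0, ω_s=1
Stage 1: ω_r = 0 − (28/58)(1−0) = -14/29
  ⇒ ω_r¹/ω_s¹ = -14/29
Stage 2: N_ring = 23 + 2·10 = 43
Stage 2: 23(ω_s−ω_c) = −43(ω_r−ω_c),  ω_r=0, ω_c=1
Stage 2: ω_s = 1 − (43/23)(0−1) = 66/23
  ⇒ ω_s²/ω_c² = 66/23
Coupling ω_c² = ω_r¹ ⇒ overall = -14/29 × 66/23 = -924/667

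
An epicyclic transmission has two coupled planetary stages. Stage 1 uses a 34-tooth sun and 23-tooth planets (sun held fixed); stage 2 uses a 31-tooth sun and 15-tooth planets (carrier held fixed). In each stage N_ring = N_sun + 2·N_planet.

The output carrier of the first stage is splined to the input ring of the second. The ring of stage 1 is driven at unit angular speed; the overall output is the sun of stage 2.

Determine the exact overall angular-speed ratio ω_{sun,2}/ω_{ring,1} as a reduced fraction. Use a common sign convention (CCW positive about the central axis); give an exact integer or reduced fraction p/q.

Stage 1: N_ring = 34 + 2·23 = 80
Stage 1: 34(ω_s−ω_c) = −80(ω_r−ω_c),  ω_s=0, ω_r=1
Stage 1: 34(0−ω_c) = −80(1−ω_c)  ⇒  114ω_c = 80  ⇒  ω_c = 40/57
  ⇒ ω_c¹/ω_r¹ = 40/57
Stage 2: N_ring = 31 + 2·15 = 61
Stage 2: 31(ω_s−ω_c) = −61(ω_r−ω_c),  ω_c=0, ω_r=1
Stage 2: ω_s = 0 − (61/31)(1−0) = -61/31
  ⇒ ω_s²/ω_r² = -61/31
Coupling ω_r² = ω_c¹ ⇒ overall = 40/57 × -61/31 = -2440/1767

-2440/1767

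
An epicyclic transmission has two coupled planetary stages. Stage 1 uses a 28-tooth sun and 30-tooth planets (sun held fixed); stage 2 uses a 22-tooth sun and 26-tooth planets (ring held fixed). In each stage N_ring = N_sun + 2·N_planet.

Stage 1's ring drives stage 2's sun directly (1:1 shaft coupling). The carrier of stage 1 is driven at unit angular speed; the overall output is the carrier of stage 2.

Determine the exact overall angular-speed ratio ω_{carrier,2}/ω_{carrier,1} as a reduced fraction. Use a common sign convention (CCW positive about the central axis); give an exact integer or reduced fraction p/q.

29/96

Stage 1: N_ring = 28 + 2·30 = 88
Stage 1: 28(ω_s−ω_c) = −88(ω_r−ω_c),  ω_s=0, ω_c=1
Stage 1: ω_r = 1 − (28/88)(0−1) = 29/22
  ⇒ ω_r¹/ω_c¹ = 29/22
Stage 2: N_ring = 22 + 2·26 = 74
Stage 2: 22(ω_s−ω_c) = −74(ω_r−ω_c),  ω_r=0, ω_s=1
Stage 2: 22(1−ω_c) = −74(0−ω_c)  ⇒  96ω_c = 22  ⇒  ω_c = 11/48
  ⇒ ω_c²/ω_s² = 11/48
Coupling ω_s² = ω_r¹ ⇒ overall = 29/22 × 11/48 = 29/96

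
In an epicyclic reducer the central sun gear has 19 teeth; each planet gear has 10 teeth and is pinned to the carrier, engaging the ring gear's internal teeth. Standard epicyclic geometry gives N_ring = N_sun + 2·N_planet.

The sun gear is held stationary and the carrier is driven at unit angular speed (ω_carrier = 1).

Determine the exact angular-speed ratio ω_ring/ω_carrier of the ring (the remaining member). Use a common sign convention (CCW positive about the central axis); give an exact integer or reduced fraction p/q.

N_ring = 19 + 2·10 = 39
19(ω_s−ω_c) = −39(ω_r−ω_c),  ω_s=0, ω_c=1
ω_r = 1 − (19/39)(0−1) = 58/39
ω_r/ω_c = 58/39

58/39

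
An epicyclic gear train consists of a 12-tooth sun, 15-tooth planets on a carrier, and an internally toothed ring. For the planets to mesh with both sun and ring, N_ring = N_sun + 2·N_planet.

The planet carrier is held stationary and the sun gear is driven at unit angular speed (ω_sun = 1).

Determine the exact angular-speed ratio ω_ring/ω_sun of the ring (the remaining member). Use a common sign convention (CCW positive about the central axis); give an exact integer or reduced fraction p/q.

-2/7

N_ring = 12 + 2·15 = 42
12(ω_s−ω_c) = −42(ω_r−ω_c),  ω_c=0, ω_s=1
ω_r = 0 − (12/42)(1−0) = -2/7
ω_r/ω_s = -2/7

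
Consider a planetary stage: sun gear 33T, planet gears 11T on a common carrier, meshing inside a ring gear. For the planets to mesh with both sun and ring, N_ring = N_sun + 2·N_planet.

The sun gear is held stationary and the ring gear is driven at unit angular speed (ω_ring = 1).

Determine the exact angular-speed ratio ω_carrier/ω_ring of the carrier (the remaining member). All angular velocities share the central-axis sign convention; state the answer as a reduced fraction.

5/8

N_ring = 33 + 2·11 = 55
33(ω_s−ω_c) = −55(ω_r−ω_c),  ω_s=0, ω_r=1
33(0−ω_c) = −55(1−ω_c)  ⇒  88ω_c = 55  ⇒  ω_c = 5/8
ω_c/ω_r = 5/8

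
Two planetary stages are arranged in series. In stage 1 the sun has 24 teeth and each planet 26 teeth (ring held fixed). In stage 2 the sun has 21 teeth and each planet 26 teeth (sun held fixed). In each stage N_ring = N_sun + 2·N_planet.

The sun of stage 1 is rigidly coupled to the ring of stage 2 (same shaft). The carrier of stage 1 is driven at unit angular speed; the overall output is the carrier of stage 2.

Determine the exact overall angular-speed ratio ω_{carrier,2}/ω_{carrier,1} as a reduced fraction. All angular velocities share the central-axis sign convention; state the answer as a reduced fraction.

1825/564

Stage 1: N_ring = 24 + 2·26 = 76
Stage 1: 24(ω_s−ω_c) = −76(ω_r−ω_c),  ω_r=0, ω_c=1
Stage 1: ω_s = 1 − (76/24)(0−1) = 25/6
  ⇒ ω_s¹/ω_c¹ = 25/6
Stage 2: N_ring = 21 + 2·26 = 73
Stage 2: 21(ω_s−ω_c) = −73(ω_r−ω_c),  ω_s=0, ω_r=1
Stage 2: 21(0−ω_c) = −73(1−ω_c)  ⇒  94ω_c = 73  ⇒  ω_c = 73/94
  ⇒ ω_c²/ω_r² = 73/94
Coupling ω_r² = ω_s¹ ⇒ overall = 25/6 × 73/94 = 1825/564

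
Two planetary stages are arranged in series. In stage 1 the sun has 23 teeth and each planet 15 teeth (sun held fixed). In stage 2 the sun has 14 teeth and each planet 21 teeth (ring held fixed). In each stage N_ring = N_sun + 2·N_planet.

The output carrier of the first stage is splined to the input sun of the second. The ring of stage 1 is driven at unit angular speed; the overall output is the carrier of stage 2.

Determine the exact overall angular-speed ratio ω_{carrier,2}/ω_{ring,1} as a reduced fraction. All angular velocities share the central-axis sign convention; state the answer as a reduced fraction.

Stage 1: N_ring = 23 + 2·15 = 53
Stage 1: 23(ω_s−ω_c) = −53(ω_r−ω_c),  ω_s=0, ω_r=1
Stage 1: 23(0−ω_c) = −53(1−ω_c)  ⇒  76ω_c = 53  ⇒  ω_c = 53/76
  ⇒ ω_c¹/ω_r¹ = 53/76
Stage 2: N_ring = 14 + 2·21 = 56
Stage 2: 14(ω_s−ω_c) = −56(ω_r−ω_c),  ω_r=0, ω_s=1
Stage 2: 14(1−ω_c) = −56(0−ω_c)  ⇒  70ω_c = 14  ⇒  ω_c = 1/5
  ⇒ ω_c²/ω_s² = 1/5
Coupling ω_s² = ω_c¹ ⇒ overall = 53/76 × 1/5 = 53/380

53/380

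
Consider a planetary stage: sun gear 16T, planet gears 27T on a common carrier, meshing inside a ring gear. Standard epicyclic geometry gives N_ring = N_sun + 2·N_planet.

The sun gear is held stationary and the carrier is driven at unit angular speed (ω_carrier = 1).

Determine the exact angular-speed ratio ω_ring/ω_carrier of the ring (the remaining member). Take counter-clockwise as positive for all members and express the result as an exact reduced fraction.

N_ring = 16 + 2·27 = 70
16(ω_s−ω_c) = −70(ω_r−ω_c),  ω_s=0, ω_c=1
ω_r = 1 − (16/70)(0−1) = 43/35
ω_r/ω_c = 43/35

43/35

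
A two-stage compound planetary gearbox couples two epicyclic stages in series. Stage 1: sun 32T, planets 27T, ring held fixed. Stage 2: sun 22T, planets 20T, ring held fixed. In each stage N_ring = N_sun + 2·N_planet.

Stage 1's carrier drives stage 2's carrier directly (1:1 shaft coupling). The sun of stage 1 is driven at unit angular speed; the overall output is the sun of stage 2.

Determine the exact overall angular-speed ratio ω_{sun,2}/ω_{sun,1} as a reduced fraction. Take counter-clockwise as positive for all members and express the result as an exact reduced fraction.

Stage 1: N_ring = 32 + 2·27 = 86
Stage 1: 32(ω_s−ω_c) = −86(ω_r−ω_c),  ω_r=0, ω_s=1
Stage 1: 32(1−ω_c) = −86(0−ω_c)  ⇒  118ω_c = 32  ⇒  ω_c = 16/59
  ⇒ ω_c¹/ω_s¹ = 16/59
Stage 2: N_ring = 22 + 2·20 = 62
Stage 2: 22(ω_s−ω_c) = −62(ω_r−ω_c),  ω_r=0, ω_c=1
Stage 2: ω_s = 1 − (62/22)(0−1) = 42/11
  ⇒ ω_s²/ω_c² = 42/11
Coupling ω_c² = ω_c¹ ⇒ overall = 16/59 × 42/11 = 672/649

672/649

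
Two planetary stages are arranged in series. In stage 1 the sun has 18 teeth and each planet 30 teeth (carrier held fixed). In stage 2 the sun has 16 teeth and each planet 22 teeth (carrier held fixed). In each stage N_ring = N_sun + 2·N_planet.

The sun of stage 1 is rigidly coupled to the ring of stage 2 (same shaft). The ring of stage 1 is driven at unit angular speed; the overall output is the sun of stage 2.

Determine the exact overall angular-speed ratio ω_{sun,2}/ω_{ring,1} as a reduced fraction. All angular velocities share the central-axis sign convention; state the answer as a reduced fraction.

Stage 1: N_ring = 18 + 2·30 = 78
Stage 1: 18(ω_s−ω_c) = −78(ω_r−ω_c),  ω_c=0, ω_r=1
Stage 1: ω_s = 0 − (78/18)(1−0) = -13/3
  ⇒ ω_s¹/ω_r¹ = -13/3
Stage 2: N_ring = 16 + 2·22 = 60
Stage 2: 16(ω_s−ω_c) = −60(ω_r−ω_c),  ω_c=0, ω_r=1
Stage 2: ω_s = 0 − (60/16)(1−0) = -15/4
  ⇒ ω_s²/ω_r² = -15/4
Coupling ω_r² = ω_s¹ ⇒ overall = -13/3 × -15/4 = 65/4

65/4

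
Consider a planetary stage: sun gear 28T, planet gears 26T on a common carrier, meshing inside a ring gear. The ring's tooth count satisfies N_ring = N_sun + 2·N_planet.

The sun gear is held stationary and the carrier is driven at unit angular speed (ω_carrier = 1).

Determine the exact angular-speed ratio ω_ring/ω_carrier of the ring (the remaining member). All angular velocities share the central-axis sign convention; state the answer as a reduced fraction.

N_ring = 28 + 2·26 = 80
28(ω_s−ω_c) = −80(ω_r−ω_c),  ω_s=0, ω_c=1
ω_r = 1 − (28/80)(0−1) = 27/20
ω_r/ω_c = 27/20

27/20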